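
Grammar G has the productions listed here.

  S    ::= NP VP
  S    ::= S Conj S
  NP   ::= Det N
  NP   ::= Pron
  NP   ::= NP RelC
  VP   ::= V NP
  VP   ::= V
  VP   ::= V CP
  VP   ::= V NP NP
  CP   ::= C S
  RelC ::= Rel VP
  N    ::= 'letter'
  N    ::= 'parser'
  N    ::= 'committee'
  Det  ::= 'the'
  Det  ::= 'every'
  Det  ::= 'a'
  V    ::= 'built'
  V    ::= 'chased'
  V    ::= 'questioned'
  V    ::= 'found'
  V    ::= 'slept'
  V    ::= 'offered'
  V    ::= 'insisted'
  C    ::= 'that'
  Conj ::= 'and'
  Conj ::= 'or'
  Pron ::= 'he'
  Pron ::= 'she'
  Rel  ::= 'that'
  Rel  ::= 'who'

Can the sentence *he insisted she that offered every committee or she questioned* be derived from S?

S
  S
    NP
      Pron: he
    VP
      V: insisted
      NP
        NP
          Pron: she
        RelC
          Rel: that
          VP
            V: offered
            NP
              Det: every
              N: committee
  Conj: or
  S
    NP
      Pron: she
    VP
      V: questioned
Each bracket corresponds to one application of a listed rule, so the string is derivable from S.

Grammatical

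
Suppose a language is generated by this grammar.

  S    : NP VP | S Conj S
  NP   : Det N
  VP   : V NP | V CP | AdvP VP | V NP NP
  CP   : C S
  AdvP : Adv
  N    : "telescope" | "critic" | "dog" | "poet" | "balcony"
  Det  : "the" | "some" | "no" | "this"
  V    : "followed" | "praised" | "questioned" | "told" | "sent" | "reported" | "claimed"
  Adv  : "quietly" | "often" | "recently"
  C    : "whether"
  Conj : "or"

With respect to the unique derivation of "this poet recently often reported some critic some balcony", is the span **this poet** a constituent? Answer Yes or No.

[S [NP [Det this] [N poet]] [VP [AdvP [Adv recently]] [VP [AdvP [Adv often]] [VP [V reported] [NP [Det some] [N critic]] [NP [Det some] [N balcony]]]]]]
The words 'this poet' are exhaustively dominated by a single NP node (built by NP → Det N), so they form a constituent.

Yes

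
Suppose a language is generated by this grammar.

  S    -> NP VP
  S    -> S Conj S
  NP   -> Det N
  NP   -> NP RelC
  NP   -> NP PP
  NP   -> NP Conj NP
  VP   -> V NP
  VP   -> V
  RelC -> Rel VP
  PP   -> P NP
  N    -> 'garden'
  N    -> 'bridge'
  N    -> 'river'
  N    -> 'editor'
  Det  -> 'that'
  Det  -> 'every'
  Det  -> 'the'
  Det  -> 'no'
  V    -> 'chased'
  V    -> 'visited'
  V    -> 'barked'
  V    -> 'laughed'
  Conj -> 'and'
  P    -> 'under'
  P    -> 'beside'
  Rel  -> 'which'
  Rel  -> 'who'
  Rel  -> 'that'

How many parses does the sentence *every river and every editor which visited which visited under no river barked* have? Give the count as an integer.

Two of the 4 distinct bracketings:
[S [NP [NP [NP [NP [NP [Det every] [N river]] [Conj and] [NP [Det every] [N editor]]] [RelC [Rel which] [VP [V visited]]]] [RelC [Rel which] [VP [V visited]]]] [PP [P under] [NP [Det no] [N river]]]] [VP [V barked]]]
[S [NP [NP [NP [NP [Det every] [N river]] [Conj and] [NP [NP [Det every] [N editor]] [RelC [Rel which] [VP [V visited]]]]] [RelC [Rel which] [VP [V visited]]]] [PP [P under] [NP [Det no] [N river]]]] [VP [V barked]]]
The trees differ in how a recursive rule is bracketed over the same span.

4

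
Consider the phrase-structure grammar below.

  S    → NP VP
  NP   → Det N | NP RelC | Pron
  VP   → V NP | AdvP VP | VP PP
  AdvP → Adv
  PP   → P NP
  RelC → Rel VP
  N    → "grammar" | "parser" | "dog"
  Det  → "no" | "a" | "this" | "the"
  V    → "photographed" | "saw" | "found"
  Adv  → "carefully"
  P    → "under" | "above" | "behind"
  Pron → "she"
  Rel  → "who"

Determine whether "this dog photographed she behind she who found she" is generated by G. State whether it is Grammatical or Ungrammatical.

Grammatical

S
  NP
    Det: this
    N: dog
  VP
    VP
      V: photographed
      NP
        Pron: she
    PP
      P: behind
      NP
        NP
          Pron: she
        RelC
          Rel: who
          VP
            V: found
            NP
              Pron: she
Every word is introduced by a lexical rule and the phrasal rules combine the resulting categories into a single S.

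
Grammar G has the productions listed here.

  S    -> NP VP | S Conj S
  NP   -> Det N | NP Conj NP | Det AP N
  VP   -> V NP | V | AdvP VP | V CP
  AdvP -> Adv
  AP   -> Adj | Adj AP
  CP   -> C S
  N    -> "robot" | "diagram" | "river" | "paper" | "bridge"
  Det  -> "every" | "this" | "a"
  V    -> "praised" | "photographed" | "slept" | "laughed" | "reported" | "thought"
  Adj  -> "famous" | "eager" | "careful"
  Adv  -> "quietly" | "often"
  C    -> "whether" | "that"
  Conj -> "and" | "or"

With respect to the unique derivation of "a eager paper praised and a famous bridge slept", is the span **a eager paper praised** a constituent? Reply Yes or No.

Yes

[S [S [NP [Det a] [AP [Adj eager]] [N paper]] [VP [V praised]]] [Conj and] [S [NP [Det a] [AP [Adj famous]] [N bridge]] [VP [V slept]]]]
The words 'a eager paper praised' are exhaustively dominated by a single S node (built by S → NP VP), so they form a constituent.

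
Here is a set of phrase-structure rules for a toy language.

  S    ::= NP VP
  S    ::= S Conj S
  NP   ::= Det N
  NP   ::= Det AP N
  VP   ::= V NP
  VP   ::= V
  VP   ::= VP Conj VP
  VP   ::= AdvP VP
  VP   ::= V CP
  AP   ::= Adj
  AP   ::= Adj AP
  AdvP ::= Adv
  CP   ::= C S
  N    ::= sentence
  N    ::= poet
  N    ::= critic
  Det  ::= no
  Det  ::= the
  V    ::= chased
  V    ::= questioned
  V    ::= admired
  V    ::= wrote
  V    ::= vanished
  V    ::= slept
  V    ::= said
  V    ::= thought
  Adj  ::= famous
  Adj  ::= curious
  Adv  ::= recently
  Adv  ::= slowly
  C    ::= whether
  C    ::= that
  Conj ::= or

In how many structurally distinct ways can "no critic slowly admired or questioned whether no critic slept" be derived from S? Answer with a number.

2

The two bracketings:
[S [NP [Det no] [N critic]] [VP [VP [AdvP [Adv slowly]] [VP [V admired]]] [Conj or] [VP [V questioned] [CP [C whether] [S [NP [Det no] [N critic]] [VP [V slept]]]]]]]
[S [NP [Det no] [N critic]] [VP [AdvP [Adv slowly]] [VP [VP [V admired]] [Conj or] [VP [V questioned] [CP [C whether] [S [NP [Det no] [N critic]] [VP [V slept]]]]]]]]
The trees differ in how a recursive rule is bracketed over the same span.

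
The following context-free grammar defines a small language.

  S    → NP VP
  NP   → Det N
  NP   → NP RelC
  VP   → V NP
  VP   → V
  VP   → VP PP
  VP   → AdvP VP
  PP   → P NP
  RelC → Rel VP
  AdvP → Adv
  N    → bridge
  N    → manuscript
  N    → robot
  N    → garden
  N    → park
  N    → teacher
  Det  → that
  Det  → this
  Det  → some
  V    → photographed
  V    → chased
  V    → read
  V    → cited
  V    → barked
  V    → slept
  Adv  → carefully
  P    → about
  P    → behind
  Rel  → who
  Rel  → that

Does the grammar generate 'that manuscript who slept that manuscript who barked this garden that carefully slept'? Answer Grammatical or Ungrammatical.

For S → NP VP, every NP-prefix leaves a non-VP remainder: after 'that manuscript' the remainder is not a VP; after 'that manuscript who slept' the remainder is not a VP; after 'that manuscript who slept that manuscript' the remainder is not a VP (and 2 more).

Ungrammatical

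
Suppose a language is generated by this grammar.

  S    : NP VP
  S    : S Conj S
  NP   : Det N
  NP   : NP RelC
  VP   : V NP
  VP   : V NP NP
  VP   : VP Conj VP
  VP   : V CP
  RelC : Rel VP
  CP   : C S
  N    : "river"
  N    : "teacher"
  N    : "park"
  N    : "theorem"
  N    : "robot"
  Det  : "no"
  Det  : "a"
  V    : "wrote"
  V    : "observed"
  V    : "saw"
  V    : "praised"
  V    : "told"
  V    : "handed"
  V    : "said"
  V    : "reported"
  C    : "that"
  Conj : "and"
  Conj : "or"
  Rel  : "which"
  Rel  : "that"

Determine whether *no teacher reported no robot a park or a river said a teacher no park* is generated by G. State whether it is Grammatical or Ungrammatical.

Grammatical

S
  S
    NP
      Det: no
      N: teacher
    VP
      V: reported
      NP
        Det: no
        N: robot
      NP
        Det: a
        N: park
  Conj: or
  S
    NP
      Det: a
      N: river
    VP
      V: said
      NP
        Det: a
        N: teacher
      NP
        Det: no
        N: park
Each bracket corresponds to one application of a listed rule, so the string is derivable from S.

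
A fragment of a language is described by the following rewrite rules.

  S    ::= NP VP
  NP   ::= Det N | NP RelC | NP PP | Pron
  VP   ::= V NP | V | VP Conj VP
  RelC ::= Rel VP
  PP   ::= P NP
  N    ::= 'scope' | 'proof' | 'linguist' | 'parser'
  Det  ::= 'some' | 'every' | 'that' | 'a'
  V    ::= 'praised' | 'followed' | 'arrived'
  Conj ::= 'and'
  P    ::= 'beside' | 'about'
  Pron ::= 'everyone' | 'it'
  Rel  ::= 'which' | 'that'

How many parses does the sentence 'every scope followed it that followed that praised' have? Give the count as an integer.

1

[S [NP [Det every] [N scope]] [VP [V followed] [NP [NP [NP [Pron it]] [RelC [Rel that] [VP [V followed]]]] [RelC [Rel that] [VP [V praised]]]]]]
No rule offers an alternative attachment or grouping for any span, so this is the only derivation.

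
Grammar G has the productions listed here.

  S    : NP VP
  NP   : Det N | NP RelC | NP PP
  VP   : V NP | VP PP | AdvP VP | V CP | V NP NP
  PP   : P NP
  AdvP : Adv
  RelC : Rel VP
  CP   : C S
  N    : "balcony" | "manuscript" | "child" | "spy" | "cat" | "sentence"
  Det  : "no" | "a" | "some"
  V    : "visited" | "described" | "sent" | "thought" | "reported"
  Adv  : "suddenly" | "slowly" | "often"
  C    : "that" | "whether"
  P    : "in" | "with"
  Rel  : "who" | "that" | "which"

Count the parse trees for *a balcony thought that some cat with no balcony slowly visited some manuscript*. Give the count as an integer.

1

[S [NP [Det a] [N balcony]] [VP [V thought] [CP [C that] [S [NP [NP [Det some] [N cat]] [PP [P with] [NP [Det no] [N balcony]]]] [VP [AdvP [Adv slowly]] [VP [V visited] [NP [Det some] [N manuscript]]]]]]]]
No rule offers an alternative attachment or grouping for any span, so this is the only derivation.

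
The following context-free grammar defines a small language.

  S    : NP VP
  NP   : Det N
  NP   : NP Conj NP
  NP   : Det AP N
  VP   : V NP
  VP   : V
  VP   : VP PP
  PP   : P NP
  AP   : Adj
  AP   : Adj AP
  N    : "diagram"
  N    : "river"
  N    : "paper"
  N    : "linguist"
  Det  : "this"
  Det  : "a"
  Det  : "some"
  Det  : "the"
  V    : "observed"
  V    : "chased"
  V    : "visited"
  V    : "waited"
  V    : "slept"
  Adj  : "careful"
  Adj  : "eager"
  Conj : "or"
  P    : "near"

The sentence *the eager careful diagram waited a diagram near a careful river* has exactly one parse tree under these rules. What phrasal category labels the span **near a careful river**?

S
  NP
    Det: the
    AP
      Adj: eager
      AP
        Adj: careful
    N: diagram
  VP
    VP
      V: waited
      NP
        Det: a
        N: diagram
    PP
      P: near
      NP
        Det: a
        AP
          Adj: careful
        N: river
The span 'near a careful river' is the PP node built by PP → P NP.

PP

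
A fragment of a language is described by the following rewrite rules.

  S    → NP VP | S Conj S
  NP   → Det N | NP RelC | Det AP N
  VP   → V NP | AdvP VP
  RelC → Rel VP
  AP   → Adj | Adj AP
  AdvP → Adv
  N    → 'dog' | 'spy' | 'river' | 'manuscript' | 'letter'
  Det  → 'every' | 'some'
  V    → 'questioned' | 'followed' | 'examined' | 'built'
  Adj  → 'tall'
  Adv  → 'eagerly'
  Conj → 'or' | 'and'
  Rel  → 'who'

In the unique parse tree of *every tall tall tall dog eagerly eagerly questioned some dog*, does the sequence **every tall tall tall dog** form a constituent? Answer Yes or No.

[S [NP [Det every] [AP [Adj tall] [AP [Adj tall] [AP [Adj tall]]]] [N dog]] [VP [AdvP [Adv eagerly]] [VP [AdvP [Adv eagerly]] [VP [V questioned] [NP [Det some] [N dog]]]]]]
The words 'every tall tall tall dog' are exhaustively dominated by a single NP node (built by NP → Det AP N), so they form a constituent.

Yes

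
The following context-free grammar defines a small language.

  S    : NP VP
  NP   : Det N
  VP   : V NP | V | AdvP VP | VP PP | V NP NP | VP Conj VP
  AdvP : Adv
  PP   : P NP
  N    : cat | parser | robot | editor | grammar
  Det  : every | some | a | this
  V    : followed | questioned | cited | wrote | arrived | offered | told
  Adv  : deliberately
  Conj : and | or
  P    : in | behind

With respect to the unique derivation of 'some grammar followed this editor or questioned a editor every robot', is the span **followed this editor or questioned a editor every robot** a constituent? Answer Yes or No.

Yes

[S [NP [Det some] [N grammar]] [VP [VP [V followed] [NP [Det this] [N editor]]] [Conj or] [VP [V questioned] [NP [Det a] [N editor]] [NP [Det every] [N robot]]]]]
The words 'followed this editor or questioned a editor every robot' are exhaustively dominated by a single VP node (built by VP → VP Conj VP), so they form a constituent.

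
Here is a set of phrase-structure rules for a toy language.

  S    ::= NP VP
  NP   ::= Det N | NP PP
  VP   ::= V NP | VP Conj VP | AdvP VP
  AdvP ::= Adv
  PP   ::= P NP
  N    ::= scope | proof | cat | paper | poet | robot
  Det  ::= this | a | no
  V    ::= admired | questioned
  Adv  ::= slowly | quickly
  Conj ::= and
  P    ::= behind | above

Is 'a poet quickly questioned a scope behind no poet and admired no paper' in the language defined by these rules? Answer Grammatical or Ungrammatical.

Grammatical

[S [NP [Det a] [N poet]] [VP [VP [AdvP [Adv quickly]] [VP [V questioned] [NP [NP [Det a] [N scope]] [PP [P behind] [NP [Det no] [N poet]]]]]] [Conj and] [VP [V admired] [NP [Det no] [N paper]]]]]
Each bracket corresponds to one application of a listed rule, so the string is derivable from S.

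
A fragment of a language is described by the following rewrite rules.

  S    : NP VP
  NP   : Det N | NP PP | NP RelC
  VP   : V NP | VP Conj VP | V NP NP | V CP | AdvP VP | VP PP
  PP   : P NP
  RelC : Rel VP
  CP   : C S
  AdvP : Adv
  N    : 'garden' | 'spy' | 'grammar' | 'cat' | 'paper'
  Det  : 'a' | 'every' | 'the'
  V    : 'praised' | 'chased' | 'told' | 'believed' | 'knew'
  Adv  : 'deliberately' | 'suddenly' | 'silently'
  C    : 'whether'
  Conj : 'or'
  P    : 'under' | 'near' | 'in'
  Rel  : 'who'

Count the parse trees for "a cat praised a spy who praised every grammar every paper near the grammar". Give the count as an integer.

6

Two of the 6 distinct bracketings:
[S [NP [Det a] [N cat]] [VP [V praised] [NP [NP [NP [Det a] [N spy]] [RelC [Rel who] [VP [V praised] [NP [Det every] [N grammar]] [NP [Det every] [N paper]]]]] [PP [P near] [NP [Det the] [N grammar]]]]]]
[S [NP [Det a] [N cat]] [VP [V praised] [NP [NP [Det a] [N spy]] [RelC [Rel who] [VP [V praised] [NP [Det every] [N grammar]] [NP [NP [Det every] [N paper]] [PP [P near] [NP [Det the] [N grammar]]]]]]]]]
The trees differ in how a recursive rule is bracketed over the same span.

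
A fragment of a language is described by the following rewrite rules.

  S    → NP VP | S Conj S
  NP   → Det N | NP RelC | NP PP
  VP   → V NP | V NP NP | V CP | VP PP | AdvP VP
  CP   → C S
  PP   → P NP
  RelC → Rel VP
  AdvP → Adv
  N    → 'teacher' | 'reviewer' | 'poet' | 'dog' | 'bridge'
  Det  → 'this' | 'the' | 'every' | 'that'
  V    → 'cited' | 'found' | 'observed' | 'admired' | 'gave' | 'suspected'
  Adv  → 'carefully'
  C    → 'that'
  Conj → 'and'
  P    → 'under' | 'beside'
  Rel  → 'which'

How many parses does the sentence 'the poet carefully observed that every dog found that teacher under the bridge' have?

Two of the 4 distinct bracketings:
[S [NP [Det the] [N poet]] [VP [VP [AdvP [Adv carefully]] [VP [V observed] [CP [C that] [S [NP [Det every] [N dog]] [VP [V found] [NP [Det that] [N teacher]]]]]]] [PP [P under] [NP [Det the] [N bridge]]]]]
[S [NP [Det the] [N poet]] [VP [AdvP [Adv carefully]] [VP [V observed] [CP [C that] [S [NP [Det every] [N dog]] [VP [V found] [NP [NP [Det that] [N teacher]] [PP [P under] [NP [Det the] [N bridge]]]]]]]]]]
The difference turns on whether NP → NP PP is used at the relevant span, versus an alternative expansion of NP.

4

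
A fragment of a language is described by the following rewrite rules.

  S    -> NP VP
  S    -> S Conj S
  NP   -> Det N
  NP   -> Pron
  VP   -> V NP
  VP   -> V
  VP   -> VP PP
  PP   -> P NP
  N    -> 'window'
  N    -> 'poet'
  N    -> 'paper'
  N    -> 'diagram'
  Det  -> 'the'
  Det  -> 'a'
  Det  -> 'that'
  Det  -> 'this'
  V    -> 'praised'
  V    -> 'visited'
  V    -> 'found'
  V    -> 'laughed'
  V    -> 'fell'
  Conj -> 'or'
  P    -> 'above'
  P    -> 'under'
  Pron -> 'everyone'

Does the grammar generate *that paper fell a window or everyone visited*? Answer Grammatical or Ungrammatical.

Grammatical

[S [S [NP [Det that] [N paper]] [VP [V fell] [NP [Det a] [N window]]]] [Conj or] [S [NP [Pron everyone]] [VP [V visited]]]]
Each bracket corresponds to one application of a listed rule, so the string is derivable from S.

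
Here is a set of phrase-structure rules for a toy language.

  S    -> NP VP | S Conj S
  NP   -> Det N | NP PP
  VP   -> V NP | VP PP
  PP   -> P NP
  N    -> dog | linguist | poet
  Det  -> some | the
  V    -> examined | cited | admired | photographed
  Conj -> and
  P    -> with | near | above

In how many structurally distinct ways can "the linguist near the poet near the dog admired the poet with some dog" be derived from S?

Two of the 4 distinct bracketings:
[S [NP [NP [Det the] [N linguist]] [PP [P near] [NP [NP [Det the] [N poet]] [PP [P near] [NP [Det the] [N dog]]]]]] [VP [V admired] [NP [NP [Det the] [N poet]] [PP [P with] [NP [Det some] [N dog]]]]]]
[S [NP [NP [Det the] [N linguist]] [PP [P near] [NP [NP [Det the] [N poet]] [PP [P near] [NP [Det the] [N dog]]]]]] [VP [VP [V admired] [NP [Det the] [N poet]]] [PP [P with] [NP [Det some] [N dog]]]]]
The difference turns on whether VP → VP PP is used at the relevant span, versus an alternative expansion of VP.

4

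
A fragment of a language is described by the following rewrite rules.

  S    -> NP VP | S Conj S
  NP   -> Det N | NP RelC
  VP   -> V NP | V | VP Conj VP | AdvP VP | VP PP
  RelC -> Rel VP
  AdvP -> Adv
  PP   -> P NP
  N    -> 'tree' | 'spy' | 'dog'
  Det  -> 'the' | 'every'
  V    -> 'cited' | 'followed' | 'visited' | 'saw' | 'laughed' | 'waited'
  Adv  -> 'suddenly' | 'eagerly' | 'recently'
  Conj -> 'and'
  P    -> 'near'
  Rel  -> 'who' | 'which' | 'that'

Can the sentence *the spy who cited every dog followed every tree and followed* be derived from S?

S
  NP
    NP
      Det: the
      N: spy
    RelC
      Rel: who
      VP
        V: cited
        NP
          Det: every
          N: dog
  VP
    VP
      V: followed
      NP
        Det: every
        N: tree
    Conj: and
    VP
      V: followed
Each bracket corresponds to one application of a listed rule, so the string is derivable from S.

Grammatical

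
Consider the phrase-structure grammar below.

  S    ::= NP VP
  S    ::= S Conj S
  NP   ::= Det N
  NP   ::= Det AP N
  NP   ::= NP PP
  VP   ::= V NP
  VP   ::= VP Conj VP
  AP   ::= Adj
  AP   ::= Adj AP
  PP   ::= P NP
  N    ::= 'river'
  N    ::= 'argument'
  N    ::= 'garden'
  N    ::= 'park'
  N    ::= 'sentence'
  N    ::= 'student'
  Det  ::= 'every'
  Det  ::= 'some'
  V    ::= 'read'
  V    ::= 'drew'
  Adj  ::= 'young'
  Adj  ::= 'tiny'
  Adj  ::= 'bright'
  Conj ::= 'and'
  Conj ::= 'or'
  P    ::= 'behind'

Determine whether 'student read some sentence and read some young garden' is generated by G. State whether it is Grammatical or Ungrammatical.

For S → NP VP, no prefix of the string parses as an NP. The alternative S rule S → S Conj S likewise has no satisfying split.

Ungrammatical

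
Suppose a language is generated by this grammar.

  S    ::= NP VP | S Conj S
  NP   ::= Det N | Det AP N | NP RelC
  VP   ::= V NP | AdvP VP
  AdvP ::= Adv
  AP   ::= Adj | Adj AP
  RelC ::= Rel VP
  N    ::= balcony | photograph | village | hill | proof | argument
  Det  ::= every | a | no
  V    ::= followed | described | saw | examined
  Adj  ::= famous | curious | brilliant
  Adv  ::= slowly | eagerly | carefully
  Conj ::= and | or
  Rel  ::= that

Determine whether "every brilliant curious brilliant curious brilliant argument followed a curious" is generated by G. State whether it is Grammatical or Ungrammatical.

Ungrammatical

For S → NP VP, the only prefix that parses as NP is 'every brilliant curious brilliant curious brilliant argument', but the remainder 'followed a curious' is not a VP under these rules. The alternative S rule S → S Conj S likewise has no satisfying split.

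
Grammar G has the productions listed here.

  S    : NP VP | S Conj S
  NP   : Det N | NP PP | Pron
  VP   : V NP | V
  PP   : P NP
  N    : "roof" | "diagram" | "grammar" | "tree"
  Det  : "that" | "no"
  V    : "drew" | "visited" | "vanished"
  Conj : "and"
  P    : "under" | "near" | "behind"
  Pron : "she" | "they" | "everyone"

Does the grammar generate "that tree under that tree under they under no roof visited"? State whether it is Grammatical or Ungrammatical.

S
  NP
    NP
      Det: that
      N: tree
    PP
      P: under
      NP
        NP
          Det: that
          N: tree
        PP
          P: under
          NP
            NP
              Pron: they
            PP
              P: under
              NP
                Det: no
                N: roof
  VP
    V: visited
Every word is introduced by a lexical rule and the phrasal rules combine the resulting categories into a single S.

Grammatical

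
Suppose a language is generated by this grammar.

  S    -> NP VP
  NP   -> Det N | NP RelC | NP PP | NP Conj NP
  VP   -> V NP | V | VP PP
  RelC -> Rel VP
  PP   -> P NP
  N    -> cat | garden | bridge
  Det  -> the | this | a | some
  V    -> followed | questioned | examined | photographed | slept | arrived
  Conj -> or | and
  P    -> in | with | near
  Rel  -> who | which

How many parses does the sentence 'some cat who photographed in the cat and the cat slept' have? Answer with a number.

4

Two of the 4 distinct bracketings:
[S [NP [NP [Det some] [N cat]] [RelC [Rel who] [VP [VP [V photographed]] [PP [P in] [NP [NP [Det the] [N cat]] [Conj and] [NP [Det the] [N cat]]]]]]] [VP [V slept]]]
[S [NP [NP [NP [Det some] [N cat]] [RelC [Rel who] [VP [V photographed]]]] [PP [P in] [NP [NP [Det the] [N cat]] [Conj and] [NP [Det the] [N cat]]]]] [VP [V slept]]]
The difference turns on whether NP → NP PP is used at the relevant span, versus an alternative expansion of NP.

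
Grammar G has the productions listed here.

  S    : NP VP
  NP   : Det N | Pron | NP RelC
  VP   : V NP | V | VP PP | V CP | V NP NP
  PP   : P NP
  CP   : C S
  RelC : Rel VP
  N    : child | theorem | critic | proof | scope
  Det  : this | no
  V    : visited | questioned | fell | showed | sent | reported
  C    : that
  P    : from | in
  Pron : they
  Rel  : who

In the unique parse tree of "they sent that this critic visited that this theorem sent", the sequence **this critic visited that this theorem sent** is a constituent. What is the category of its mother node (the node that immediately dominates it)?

S
  NP
    Pron: they
  VP
    V: sent
    CP
      C: that
      S
        NP
          Det: this
          N: critic
        VP
          V: visited
          CP
            C: that
            S
              NP
                Det: this
                N: theorem
              VP
                V: sent
The span 'this critic visited that this theorem sent' is the S node built by S → NP VP.
Its mother is the CP built by CP → C S.

CP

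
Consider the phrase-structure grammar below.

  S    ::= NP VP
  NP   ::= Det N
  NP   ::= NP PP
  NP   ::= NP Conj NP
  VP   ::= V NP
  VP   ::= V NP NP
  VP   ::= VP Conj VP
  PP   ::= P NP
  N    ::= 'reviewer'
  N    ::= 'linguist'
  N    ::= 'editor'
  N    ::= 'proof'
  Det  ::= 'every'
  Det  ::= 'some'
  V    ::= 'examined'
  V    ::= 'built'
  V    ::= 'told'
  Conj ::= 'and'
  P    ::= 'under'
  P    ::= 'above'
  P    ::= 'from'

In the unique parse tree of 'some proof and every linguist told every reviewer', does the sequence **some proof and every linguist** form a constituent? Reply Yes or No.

Yes

[S [NP [NP [Det some] [N proof]] [Conj and] [NP [Det every] [N linguist]]] [VP [V told] [NP [Det every] [N reviewer]]]]
The words 'some proof and every linguist' are exhaustively dominated by a single NP node (built by NP → NP Conj NP), so they form a constituent.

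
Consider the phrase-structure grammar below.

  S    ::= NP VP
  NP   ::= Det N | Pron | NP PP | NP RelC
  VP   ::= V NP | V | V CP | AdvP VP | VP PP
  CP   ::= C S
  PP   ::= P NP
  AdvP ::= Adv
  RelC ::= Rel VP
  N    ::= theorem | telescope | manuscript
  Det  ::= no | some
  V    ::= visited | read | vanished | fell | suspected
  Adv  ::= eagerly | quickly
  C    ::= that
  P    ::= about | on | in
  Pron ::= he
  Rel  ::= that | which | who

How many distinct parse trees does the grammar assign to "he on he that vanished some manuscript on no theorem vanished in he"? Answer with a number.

7

Two of the 7 distinct bracketings:
[S [NP [NP [Pron he]] [PP [P on] [NP [NP [NP [Pron he]] [RelC [Rel that] [VP [V vanished] [NP [Det some] [N manuscript]]]]] [PP [P on] [NP [Det no] [N theorem]]]]]] [VP [VP [V vanished]] [PP [P in] [NP [Pron he]]]]]
[S [NP [NP [Pron he]] [PP [P on] [NP [NP [Pron he]] [RelC [Rel that] [VP [V vanished] [NP [NP [Det some] [N manuscript]] [PP [P on] [NP [Det no] [N theorem]]]]]]]]] [VP [VP [V vanished]] [PP [P in] [NP [Pron he]]]]]
The trees differ in how a recursive rule is bracketed over the same span.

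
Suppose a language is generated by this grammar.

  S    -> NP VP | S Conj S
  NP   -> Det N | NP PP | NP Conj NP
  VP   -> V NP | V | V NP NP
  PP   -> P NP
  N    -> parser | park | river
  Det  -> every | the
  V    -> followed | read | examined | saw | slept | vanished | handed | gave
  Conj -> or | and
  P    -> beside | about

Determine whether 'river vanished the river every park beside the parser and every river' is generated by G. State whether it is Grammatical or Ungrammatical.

For S → NP VP, no prefix of the string parses as an NP. The alternative S rule S → S Conj S likewise has no satisfying split.

Ungrammatical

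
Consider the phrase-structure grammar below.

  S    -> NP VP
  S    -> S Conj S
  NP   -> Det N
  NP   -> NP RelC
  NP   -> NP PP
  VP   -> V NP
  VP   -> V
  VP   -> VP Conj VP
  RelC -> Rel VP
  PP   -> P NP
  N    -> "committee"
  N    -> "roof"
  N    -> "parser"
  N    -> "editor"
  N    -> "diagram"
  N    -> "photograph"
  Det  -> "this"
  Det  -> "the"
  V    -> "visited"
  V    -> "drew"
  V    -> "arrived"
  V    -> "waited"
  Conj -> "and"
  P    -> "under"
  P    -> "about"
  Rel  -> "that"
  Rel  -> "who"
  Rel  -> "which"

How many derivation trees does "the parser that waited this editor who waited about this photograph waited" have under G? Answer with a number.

Two of the 3 distinct bracketings:
[S [NP [NP [Det the] [N parser]] [RelC [Rel that] [VP [V waited] [NP [NP [NP [Det this] [N editor]] [RelC [Rel who] [VP [V waited]]]] [PP [P about] [NP [Det this] [N photograph]]]]]]] [VP [V waited]]]
[S [NP [NP [NP [Det the] [N parser]] [RelC [Rel that] [VP [V waited] [NP [NP [Det this] [N editor]] [RelC [Rel who] [VP [V waited]]]]]]] [PP [P about] [NP [Det this] [N photograph]]]] [VP [V waited]]]
The trees differ in how a recursive rule is bracketed over the same span.

3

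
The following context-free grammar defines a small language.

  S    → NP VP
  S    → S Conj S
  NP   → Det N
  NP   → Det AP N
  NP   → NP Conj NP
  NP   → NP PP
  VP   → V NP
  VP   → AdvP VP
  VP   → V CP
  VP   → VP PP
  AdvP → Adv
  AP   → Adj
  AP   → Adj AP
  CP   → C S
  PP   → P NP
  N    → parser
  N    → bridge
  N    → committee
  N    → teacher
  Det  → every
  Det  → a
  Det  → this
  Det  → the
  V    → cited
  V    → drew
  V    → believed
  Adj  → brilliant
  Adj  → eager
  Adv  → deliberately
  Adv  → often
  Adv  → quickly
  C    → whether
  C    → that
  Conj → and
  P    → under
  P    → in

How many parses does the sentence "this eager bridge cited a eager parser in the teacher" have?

The two bracketings:
[S [NP [Det this] [AP [Adj eager]] [N bridge]] [VP [V cited] [NP [NP [Det a] [AP [Adj eager]] [N parser]] [PP [P in] [NP [Det the] [N teacher]]]]]]
[S [NP [Det this] [AP [Adj eager]] [N bridge]] [VP [VP [V cited] [NP [Det a] [AP [Adj eager]] [N parser]]] [PP [P in] [NP [Det the] [N teacher]]]]]
The difference turns on whether NP → NP PP is used at the relevant span, versus an alternative expansion of NP.

2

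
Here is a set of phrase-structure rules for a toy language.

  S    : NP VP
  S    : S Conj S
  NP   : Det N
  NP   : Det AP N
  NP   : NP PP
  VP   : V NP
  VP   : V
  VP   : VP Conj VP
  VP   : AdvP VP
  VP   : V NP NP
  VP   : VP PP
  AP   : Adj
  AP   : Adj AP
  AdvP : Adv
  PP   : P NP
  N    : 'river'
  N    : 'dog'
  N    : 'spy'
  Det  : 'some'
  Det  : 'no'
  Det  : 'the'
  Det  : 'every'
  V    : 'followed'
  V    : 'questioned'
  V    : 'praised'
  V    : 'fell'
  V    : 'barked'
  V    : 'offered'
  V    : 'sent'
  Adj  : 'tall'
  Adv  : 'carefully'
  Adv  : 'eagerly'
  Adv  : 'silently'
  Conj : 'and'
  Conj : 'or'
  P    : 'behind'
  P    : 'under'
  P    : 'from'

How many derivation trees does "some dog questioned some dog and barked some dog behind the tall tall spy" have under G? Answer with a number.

3

Two of the 3 distinct bracketings:
[S [NP [Det some] [N dog]] [VP [VP [V questioned] [NP [Det some] [N dog]]] [Conj and] [VP [V barked] [NP [NP [Det some] [N dog]] [PP [P behind] [NP [Det the] [AP [Adj tall] [AP [Adj tall]]] [N spy]]]]]]]
[S [NP [Det some] [N dog]] [VP [VP [V questioned] [NP [Det some] [N dog]]] [Conj and] [VP [VP [V barked] [NP [Det some] [N dog]]] [PP [P behind] [NP [Det the] [AP [Adj tall] [AP [Adj tall]]] [N spy]]]]]]
The difference turns on whether NP → NP PP is used at the relevant span, versus an alternative expansion of NP.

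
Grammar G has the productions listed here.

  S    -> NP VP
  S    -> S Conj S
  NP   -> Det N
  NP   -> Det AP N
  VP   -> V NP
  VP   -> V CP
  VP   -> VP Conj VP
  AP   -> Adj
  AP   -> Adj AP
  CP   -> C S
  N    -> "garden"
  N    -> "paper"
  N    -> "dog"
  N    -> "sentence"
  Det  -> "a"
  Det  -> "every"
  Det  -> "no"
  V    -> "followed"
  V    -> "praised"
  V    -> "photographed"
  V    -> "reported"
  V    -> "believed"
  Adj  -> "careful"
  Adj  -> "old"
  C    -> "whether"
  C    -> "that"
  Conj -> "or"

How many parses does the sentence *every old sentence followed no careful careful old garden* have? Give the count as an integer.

[S [NP [Det every] [AP [Adj old]] [N sentence]] [VP [V followed] [NP [Det no] [AP [Adj careful] [AP [Adj careful] [AP [Adj old]]]] [N garden]]]]
No rule offers an alternative attachment or grouping for any span, so this is the only derivation.

1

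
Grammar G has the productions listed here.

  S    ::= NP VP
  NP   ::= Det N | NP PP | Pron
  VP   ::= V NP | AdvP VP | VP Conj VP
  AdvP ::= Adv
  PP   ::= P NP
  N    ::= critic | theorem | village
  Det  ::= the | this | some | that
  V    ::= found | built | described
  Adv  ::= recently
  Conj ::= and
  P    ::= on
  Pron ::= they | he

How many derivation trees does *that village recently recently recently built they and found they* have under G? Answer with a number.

Two of the 4 distinct bracketings:
[S [NP [Det that] [N village]] [VP [AdvP [Adv recently]] [VP [AdvP [Adv recently]] [VP [AdvP [Adv recently]] [VP [VP [V built] [NP [Pron they]]] [Conj and] [VP [V found] [NP [Pron they]]]]]]]]
[S [NP [Det that] [N village]] [VP [AdvP [Adv recently]] [VP [AdvP [Adv recently]] [VP [VP [AdvP [Adv recently]] [VP [V built] [NP [Pron they]]]] [Conj and] [VP [V found] [NP [Pron they]]]]]]]
The trees differ in how a recursive rule is bracketed over the same span.

4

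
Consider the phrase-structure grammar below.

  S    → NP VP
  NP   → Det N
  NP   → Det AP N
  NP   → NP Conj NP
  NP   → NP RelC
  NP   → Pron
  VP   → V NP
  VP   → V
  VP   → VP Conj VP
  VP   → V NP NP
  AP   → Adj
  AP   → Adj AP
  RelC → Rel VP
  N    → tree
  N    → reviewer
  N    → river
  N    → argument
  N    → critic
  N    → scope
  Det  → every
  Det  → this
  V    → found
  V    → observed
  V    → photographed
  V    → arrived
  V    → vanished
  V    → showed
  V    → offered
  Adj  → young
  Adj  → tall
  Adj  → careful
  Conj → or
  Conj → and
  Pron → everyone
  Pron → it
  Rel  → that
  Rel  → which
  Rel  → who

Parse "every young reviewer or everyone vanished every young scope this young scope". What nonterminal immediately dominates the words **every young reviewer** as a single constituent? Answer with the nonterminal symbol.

NP

S
  NP
    NP
      Det: every
      AP
        Adj: young
      N: reviewer
    Conj: or
    NP
      Pron: everyone
  VP
    V: vanished
    NP
      Det: every
      AP
        Adj: young
      N: scope
    NP
      Det: this
      AP
        Adj: young
      N: scope
The span 'every young reviewer' is the NP node built by NP → Det AP N.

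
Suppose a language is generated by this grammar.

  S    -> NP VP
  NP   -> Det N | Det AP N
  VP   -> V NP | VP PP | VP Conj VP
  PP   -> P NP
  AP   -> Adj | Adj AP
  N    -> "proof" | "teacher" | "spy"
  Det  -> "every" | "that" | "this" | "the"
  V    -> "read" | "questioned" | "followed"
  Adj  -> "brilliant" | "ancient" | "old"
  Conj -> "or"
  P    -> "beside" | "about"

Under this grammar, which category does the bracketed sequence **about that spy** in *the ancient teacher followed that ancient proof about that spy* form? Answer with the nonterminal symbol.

[S [NP [Det the] [AP [Adj ancient]] [N teacher]] [VP [VP [V followed] [NP [Det that] [AP [Adj ancient]] [N proof]]] [PP [P about] [NP [Det that] [N spy]]]]]
The span 'about that spy' is the PP node built by PP → P NP.

PP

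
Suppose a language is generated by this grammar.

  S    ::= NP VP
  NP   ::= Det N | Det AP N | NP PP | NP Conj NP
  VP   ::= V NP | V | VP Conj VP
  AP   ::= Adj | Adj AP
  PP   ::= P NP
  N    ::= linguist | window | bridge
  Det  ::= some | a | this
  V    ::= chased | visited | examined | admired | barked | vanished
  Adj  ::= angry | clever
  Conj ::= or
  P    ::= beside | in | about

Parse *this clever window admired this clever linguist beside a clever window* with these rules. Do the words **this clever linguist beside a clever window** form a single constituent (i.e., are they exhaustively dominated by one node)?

Yes

[S [NP [Det this] [AP [Adj clever]] [N window]] [VP [V admired] [NP [NP [Det this] [AP [Adj clever]] [N linguist]] [PP [P beside] [NP [Det a] [AP [Adj clever]] [N window]]]]]]
The words 'this clever linguist beside a clever window' are exhaustively dominated by a single NP node (built by NP → NP PP), so they form a constituent.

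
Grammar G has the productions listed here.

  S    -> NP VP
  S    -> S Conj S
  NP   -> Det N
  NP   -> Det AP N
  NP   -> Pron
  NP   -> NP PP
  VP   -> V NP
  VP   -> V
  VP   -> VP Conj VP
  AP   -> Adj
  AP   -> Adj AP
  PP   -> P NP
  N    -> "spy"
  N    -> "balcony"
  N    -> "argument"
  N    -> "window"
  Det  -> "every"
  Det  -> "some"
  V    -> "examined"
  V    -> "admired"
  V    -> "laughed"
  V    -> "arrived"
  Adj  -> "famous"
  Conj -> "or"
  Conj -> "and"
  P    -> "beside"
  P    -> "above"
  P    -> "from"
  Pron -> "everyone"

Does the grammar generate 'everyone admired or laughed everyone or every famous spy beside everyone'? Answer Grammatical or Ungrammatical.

For S → NP VP, the only prefix that parses as NP is 'everyone', but the remainder 'admired or laughed everyone or every famous spy beside everyone' is not a VP under these rules. The alternative S rule S → S Conj S likewise has no satisfying split.

Ungrammatical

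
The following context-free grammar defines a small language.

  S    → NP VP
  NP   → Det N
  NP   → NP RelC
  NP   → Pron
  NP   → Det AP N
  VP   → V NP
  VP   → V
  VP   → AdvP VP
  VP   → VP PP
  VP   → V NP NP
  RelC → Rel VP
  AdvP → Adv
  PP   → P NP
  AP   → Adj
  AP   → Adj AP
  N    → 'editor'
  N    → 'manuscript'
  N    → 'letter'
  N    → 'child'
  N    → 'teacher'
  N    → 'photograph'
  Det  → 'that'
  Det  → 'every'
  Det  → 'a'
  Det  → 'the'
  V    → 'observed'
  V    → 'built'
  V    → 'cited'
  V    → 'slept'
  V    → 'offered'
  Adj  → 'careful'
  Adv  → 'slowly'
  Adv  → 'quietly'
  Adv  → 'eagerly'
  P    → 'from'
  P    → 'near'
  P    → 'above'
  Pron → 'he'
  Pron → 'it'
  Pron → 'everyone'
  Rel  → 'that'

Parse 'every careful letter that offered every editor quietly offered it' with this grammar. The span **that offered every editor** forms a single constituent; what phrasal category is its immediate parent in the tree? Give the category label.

NP

[S [NP [NP [Det every] [AP [Adj careful]] [N letter]] [RelC [Rel that] [VP [V offered] [NP [Det every] [N editor]]]]] [VP [AdvP [Adv quietly]] [VP [V offered] [NP [Pron it]]]]]
The span 'that offered every editor' is the RelC node built by RelC → Rel VP.
Its mother is the NP built by NP → NP RelC.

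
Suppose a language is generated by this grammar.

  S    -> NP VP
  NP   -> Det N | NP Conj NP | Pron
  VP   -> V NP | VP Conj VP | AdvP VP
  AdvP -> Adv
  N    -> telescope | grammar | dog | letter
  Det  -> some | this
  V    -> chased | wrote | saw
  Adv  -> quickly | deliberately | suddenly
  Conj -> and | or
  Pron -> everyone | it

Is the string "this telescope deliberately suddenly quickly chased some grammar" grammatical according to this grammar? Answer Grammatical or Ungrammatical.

Grammatical

S
  NP
    Det: this
    N: telescope
  VP
    AdvP
      Adv: deliberately
    VP
      AdvP
        Adv: suddenly
      VP
        AdvP
          Adv: quickly
        VP
          V: chased
          NP
            Det: some
            N: grammar
Each bracket corresponds to one application of a listed rule, so the string is derivable from S.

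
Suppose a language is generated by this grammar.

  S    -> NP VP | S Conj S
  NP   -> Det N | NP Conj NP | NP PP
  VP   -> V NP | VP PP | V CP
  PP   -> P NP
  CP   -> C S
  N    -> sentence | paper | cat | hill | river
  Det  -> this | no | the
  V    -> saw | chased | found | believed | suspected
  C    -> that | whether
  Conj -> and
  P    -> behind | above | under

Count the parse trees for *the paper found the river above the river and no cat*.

Two of the 3 distinct bracketings:
[S [NP [Det the] [N paper]] [VP [V found] [NP [NP [NP [Det the] [N river]] [PP [P above] [NP [Det the] [N river]]]] [Conj and] [NP [Det no] [N cat]]]]]
[S [NP [Det the] [N paper]] [VP [V found] [NP [NP [Det the] [N river]] [PP [P above] [NP [NP [Det the] [N river]] [Conj and] [NP [Det no] [N cat]]]]]]]
The trees differ in how a recursive rule is bracketed over the same span.

3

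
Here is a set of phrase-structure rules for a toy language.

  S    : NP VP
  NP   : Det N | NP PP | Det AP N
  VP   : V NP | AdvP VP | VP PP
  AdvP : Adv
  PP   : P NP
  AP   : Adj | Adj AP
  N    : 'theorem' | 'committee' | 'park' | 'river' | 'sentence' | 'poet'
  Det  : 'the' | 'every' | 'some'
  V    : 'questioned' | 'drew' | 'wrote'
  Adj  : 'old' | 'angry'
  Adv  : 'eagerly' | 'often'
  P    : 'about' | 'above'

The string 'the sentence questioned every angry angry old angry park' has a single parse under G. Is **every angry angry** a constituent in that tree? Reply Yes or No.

No

[S [NP [Det the] [N sentence]] [VP [V questioned] [NP [Det every] [AP [Adj angry] [AP [Adj angry] [AP [Adj old] [AP [Adj angry]]]]] [N park]]]]
The smallest constituent containing 'every angry angry' is the NP spanning 'every angry angry old angry park'; no single node in the tree dominates exactly the given words.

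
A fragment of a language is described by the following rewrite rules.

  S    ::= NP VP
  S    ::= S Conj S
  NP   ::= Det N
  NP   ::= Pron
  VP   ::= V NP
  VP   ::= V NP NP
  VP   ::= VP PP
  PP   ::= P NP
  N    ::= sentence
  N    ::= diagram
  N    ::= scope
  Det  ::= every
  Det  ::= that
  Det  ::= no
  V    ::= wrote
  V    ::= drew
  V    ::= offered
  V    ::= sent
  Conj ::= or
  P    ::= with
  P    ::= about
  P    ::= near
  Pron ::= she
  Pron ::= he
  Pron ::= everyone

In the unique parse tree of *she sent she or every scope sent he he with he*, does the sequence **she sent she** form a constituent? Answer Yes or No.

Yes

[S [S [NP [Pron she]] [VP [V sent] [NP [Pron she]]]] [Conj or] [S [NP [Det every] [N scope]] [VP [VP [V sent] [NP [Pron he]] [NP [Pron he]]] [PP [P with] [NP [Pron he]]]]]]
The words 'she sent she' are exhaustively dominated by a single S node (built by S → NP VP), so they form a constituent.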